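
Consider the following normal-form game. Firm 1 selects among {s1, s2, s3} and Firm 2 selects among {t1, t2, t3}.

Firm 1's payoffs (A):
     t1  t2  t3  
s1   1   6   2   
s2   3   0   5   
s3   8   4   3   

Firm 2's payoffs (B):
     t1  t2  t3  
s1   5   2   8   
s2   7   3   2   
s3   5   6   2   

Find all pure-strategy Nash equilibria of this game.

None

Check mutual best responses: a cell is a NE iff neither player can gain by unilaterally deviating.
Firm 1's best responses — vs t1: s3 (payoff 8); vs t2: s1 (payoff 6); vs t3: s2 (payoff 5).
Firm 2's best responses — vs s1: t3 (payoff 8); vs s2: t1 (payoff 7); vs s3: t2 (payoff 6).
No cell has both players best-responding. For instance, Firm 1's best reply to t1 is s3, but against s3 Firm 2 prefers t2 over t1.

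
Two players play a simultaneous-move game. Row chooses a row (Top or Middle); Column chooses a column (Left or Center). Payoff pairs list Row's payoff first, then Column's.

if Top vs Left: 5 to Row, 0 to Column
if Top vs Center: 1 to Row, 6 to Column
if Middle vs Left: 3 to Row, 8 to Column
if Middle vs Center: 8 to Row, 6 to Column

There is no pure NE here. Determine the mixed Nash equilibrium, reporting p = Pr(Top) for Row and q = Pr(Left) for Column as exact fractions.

p = 1/4, q = 7/9

Each player's mixing probability is pinned down by making the *other* player indifferent.
Column indifferent between Left and Center: p·0 + (1−p)·8 = p·6 + (1−p)·6 ⟹ 8 + (-8)p = 6 + 0p ⟹ p = 1/4.
Row indifferent between Top and Middle: q·5 + (1−q)·1 = q·3 + (1−q)·8 ⟹ 1 + 4q = 8 + (-5)q ⟹ q = 7/9.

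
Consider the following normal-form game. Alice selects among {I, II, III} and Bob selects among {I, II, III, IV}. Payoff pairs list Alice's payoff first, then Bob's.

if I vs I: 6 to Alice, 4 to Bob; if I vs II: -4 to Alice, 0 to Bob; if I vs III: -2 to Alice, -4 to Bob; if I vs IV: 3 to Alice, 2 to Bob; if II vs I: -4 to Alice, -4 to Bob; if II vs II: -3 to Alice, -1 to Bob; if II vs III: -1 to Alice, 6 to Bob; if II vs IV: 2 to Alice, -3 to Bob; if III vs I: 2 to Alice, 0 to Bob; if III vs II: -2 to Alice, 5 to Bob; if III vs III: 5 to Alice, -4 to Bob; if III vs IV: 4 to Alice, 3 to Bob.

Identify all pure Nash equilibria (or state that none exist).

(I, I) and (III, II)

Check mutual best responses: a cell is a NE iff neither player can gain by unilaterally deviating.
Alice's best responses — vs I: I (payoff 6); vs II: III (payoff -2); vs III: III (payoff 5); vs IV: III (payoff 4).
Bob's best responses — vs I: I (payoff 4); vs II: III (payoff 6); vs III: II (payoff 5).
Mutual best responses occur at (I, I) and (III, II); at each, neither player gains by switching.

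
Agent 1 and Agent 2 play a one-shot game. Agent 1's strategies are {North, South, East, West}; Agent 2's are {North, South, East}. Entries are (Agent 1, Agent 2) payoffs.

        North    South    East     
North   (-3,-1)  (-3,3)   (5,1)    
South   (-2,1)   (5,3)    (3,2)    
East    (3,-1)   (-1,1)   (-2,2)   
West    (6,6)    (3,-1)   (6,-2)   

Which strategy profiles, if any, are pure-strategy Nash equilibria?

Find each player's best response to every opponent strategy; NE are the intersections.
Agent 1's best responses — vs North: West (payoff 6); vs South: South (payoff 5); vs East: West (payoff 6).
Agent 2's best responses — vs North: South (payoff 3); vs South: South (payoff 3); vs East: East (payoff 2); vs West: North (payoff 6).
Mutual best responses occur at (South, South) and (West, North); at each, neither player gains by switching.

(South, South) and (West, North)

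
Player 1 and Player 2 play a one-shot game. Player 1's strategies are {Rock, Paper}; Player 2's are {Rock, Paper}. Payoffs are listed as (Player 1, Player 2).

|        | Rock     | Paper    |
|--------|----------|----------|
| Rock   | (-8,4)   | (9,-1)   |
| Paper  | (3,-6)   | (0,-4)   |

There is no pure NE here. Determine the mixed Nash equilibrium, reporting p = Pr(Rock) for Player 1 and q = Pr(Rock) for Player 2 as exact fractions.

Each player's mixing probability is pinned down by making the *other* player indifferent.
Player 2 indifferent between Rock and Paper: p·4 + (1−p)·(-6) = p·(-1) + (1−p)·(-4) ⟹ (-6) + 10p = (-4) + 3p ⟹ p = 2/7.
Player 1 indifferent between Rock and Paper: q·(-8) + (1−q)·9 = q·3 + (1−q)·0 ⟹ 9 + (-17)q = 0 + 3q ⟹ q = 9/20.

p = 2/7, q = 9/20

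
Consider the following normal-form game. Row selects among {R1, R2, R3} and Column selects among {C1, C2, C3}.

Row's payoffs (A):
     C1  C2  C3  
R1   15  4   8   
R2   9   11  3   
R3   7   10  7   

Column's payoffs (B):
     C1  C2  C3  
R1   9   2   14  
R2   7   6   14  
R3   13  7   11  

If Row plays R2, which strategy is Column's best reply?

C3

With Row fixed at R2, Column's payoffs are: C1 → 7, C2 → 6, C3 → 14.
The maximum is 14, achieved by C3.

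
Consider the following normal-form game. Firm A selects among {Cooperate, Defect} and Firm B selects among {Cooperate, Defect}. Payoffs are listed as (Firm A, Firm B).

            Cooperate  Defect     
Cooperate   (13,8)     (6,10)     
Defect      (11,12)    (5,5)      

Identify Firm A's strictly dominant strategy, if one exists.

Check whether one of Firm A's strategies beats all alternatives regardless of what the opponent does.
Cooperate strictly dominates: vs Cooperate: 13 > 11; vs Defect: 6 > 5.

Cooperate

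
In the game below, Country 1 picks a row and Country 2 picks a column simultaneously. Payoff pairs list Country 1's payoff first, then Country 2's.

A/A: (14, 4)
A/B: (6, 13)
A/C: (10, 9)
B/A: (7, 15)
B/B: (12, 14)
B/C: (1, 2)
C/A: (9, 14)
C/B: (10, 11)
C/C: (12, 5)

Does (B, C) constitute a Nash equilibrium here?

Holding Country 2 at C: Country 1 gets 1 from B but could get 12 by switching to C. Country 1 has a profitable deviation.

No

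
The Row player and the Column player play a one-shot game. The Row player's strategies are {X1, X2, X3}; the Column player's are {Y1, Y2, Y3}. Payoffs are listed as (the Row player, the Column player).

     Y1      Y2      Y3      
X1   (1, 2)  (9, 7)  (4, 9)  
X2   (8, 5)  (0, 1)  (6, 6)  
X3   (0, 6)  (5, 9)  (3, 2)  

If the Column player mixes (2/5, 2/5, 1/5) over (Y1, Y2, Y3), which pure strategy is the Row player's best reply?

X1

Compute the Row player's expected payoff from each pure strategy against the given mix.
X1: (2/5)·1 + (2/5)·9 + (1/5)·4 = 24/5
X2: (2/5)·8 + (2/5)·0 + (1/5)·6 = 22/5
X3: (2/5)·0 + (2/5)·5 + (1/5)·3 = 13/5
Highest expected payoff is 24/5, from X1.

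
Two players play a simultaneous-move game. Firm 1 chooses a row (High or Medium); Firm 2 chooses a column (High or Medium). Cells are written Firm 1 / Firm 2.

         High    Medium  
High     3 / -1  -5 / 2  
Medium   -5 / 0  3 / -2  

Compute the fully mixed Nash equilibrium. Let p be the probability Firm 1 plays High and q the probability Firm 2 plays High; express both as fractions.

Each player's mixing probability is pinned down by making the *other* player indifferent.
Firm 2 indifferent between High and Medium: p·(-1) + (1−p)·0 = p·2 + (1−p)·(-2) ⟹ 0 + (-1)p = (-2) + 4p ⟹ p = 2/5.
Firm 1 indifferent between High and Medium: q·3 + (1−q)·(-5) = q·(-5) + (1−q)·3 ⟹ (-5) + 8q = 3 + (-8)q ⟹ q = 1/2.

p = 2/5, q = 1/2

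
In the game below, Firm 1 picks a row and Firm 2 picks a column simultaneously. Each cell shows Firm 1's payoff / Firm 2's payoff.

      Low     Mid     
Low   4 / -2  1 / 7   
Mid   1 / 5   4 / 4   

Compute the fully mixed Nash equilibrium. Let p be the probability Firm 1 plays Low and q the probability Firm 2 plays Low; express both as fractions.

Each player's mixing probability is pinned down by making the *other* player indifferent.
Firm 2 indifferent between Low and Mid: p·(-2) + (1−p)·5 = p·7 + (1−p)·4 ⟹ 5 + (-7)p = 4 + 3p ⟹ p = 1/10.
Firm 1 indifferent between Low and Mid: q·4 + (1−q)·1 = q·1 + (1−q)·4 ⟹ 1 + 3q = 4 + (-3)q ⟹ q = 1/2.

p = 1/10, q = 1/2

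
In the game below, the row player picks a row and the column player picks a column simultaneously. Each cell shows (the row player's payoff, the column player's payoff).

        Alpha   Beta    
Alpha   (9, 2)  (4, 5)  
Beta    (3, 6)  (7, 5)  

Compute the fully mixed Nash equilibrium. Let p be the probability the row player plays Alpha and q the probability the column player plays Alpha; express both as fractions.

p = 1/4, q = 1/3

Each player's mixing probability is pinned down by making the *other* player indifferent.
The column player indifferent between Alpha and Beta: p·2 + (1−p)·6 = p·5 + (1−p)·5 ⟹ 6 + (-4)p = 5 + 0p ⟹ p = 1/4.
The row player indifferent between Alpha and Beta: q·9 + (1−q)·4 = q·3 + (1−q)·7 ⟹ 4 + 5q = 7 + (-4)q ⟹ q = 1/3.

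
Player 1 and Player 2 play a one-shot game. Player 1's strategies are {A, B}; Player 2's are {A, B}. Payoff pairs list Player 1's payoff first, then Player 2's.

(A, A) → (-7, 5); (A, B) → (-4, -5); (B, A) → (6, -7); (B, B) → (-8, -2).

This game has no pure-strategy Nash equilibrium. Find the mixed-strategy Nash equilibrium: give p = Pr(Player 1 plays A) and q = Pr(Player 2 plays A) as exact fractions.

In a mixed NE each player is indifferent between their pure strategies, so the opponent's mix sets the indifference.
Player 2 indifferent between A and B: p·5 + (1−p)·(-7) = p·(-5) + (1−p)·(-2) ⟹ (-7) + 12p = (-2) + (-3)p ⟹ p = 1/3.
Player 1 indifferent between A and B: q·(-7) + (1−q)·(-4) = q·6 + (1−q)·(-8) ⟹ (-4) + (-3)q = (-8) + 14q ⟹ q = 4/17.

p = 1/3, q = 4/17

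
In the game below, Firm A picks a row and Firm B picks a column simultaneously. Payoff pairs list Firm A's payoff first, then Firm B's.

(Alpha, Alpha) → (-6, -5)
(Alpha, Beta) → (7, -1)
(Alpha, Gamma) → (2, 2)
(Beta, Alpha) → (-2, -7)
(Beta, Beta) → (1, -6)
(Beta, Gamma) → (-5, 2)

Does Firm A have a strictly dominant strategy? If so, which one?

No strictly dominant strategy

Check whether one of Firm A's strategies beats all alternatives regardless of what the opponent does.
Alpha is not dominant: against Alpha, Beta gives -2 > -6.
Beta is not dominant: against Beta, Alpha gives 7 > 1.
No single strategy is best against every opponent action.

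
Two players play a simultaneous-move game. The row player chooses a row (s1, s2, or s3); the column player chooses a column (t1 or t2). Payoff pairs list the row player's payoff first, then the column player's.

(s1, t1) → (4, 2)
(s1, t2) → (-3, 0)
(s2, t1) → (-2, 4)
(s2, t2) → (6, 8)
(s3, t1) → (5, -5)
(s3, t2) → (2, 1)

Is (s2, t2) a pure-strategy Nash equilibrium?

Yes

Holding the column player at t2: the row player gets 6 from s2, versus -3 from s1, 2 from s3. No profitable deviation for the row player.
Holding the row player at s2: the column player gets 8 from t2, versus 4 from t1. No profitable deviation for the column player either.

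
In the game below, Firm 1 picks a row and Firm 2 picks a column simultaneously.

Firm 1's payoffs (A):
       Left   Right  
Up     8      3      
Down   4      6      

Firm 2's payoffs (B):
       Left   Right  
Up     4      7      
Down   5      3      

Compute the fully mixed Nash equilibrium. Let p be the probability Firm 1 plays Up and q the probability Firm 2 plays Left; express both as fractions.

p = 2/5, q = 3/7

In a mixed NE each player is indifferent between their pure strategies, so the opponent's mix sets the indifference.
Firm 2 indifferent between Left and Right: p·4 + (1−p)·5 = p·7 + (1−p)·3 ⟹ 5 + (-1)p = 3 + 4p ⟹ p = 2/5.
Firm 1 indifferent between Up and Down: q·8 + (1−q)·3 = q·4 + (1−q)·6 ⟹ 3 + 5q = 6 + (-2)q ⟹ q = 3/7.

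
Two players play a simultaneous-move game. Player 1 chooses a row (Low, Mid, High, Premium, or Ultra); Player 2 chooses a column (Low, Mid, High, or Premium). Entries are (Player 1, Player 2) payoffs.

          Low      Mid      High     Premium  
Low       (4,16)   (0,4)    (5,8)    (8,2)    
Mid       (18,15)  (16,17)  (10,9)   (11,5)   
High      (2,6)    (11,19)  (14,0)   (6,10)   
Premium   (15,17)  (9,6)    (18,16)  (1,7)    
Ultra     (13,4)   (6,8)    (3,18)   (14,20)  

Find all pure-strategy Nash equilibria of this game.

(Mid, Mid) and (Ultra, Premium)

Find each player's best response to every opponent strategy; NE are the intersections.
Player 1's best responses — vs Low: Mid (payoff 18); vs Mid: Mid (payoff 16); vs High: Premium (payoff 18); vs Premium: Ultra (payoff 14).
Player 2's best responses — vs Low: Low (payoff 16); vs Mid: Mid (payoff 17); vs High: Mid (payoff 19); vs Premium: Low (payoff 17); vs Ultra: Premium (payoff 20).
Mutual best responses occur at (Mid, Mid) and (Ultra, Premium); at each, neither player gains by switching.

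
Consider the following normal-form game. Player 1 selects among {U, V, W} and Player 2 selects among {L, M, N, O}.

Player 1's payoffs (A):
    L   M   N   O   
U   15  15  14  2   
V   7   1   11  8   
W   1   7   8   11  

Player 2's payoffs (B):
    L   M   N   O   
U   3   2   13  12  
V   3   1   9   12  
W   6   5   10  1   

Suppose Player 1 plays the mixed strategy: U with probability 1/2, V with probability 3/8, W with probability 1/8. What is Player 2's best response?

Compute Player 2's expected payoff from each pure strategy against the given mix.
L: (1/2)·3 + (3/8)·3 + (1/8)·6 = 27/8
M: (1/2)·2 + (3/8)·1 + (1/8)·5 = 2
N: (1/2)·13 + (3/8)·9 + (1/8)·10 = 89/8
O: (1/2)·12 + (3/8)·12 + (1/8)·1 = 85/8
Highest expected payoff is 89/8, from N.

N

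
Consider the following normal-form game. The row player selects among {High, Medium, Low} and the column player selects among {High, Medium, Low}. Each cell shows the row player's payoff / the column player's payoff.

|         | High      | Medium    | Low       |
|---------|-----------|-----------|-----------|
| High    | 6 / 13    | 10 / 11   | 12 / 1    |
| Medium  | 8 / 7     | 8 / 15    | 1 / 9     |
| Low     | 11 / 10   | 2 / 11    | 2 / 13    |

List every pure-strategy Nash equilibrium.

No pure-strategy Nash equilibrium

Find each player's best response to every opponent strategy; NE are the intersections.
The row player's best responses — vs High: Low (payoff 11); vs Medium: High (payoff 10); vs Low: High (payoff 12).
The column player's best responses — vs High: High (payoff 13); vs Medium: Medium (payoff 15); vs Low: Low (payoff 13).
No cell has both players best-responding. For instance, the row player's best reply to Medium is High, but against High the column player prefers High over Medium.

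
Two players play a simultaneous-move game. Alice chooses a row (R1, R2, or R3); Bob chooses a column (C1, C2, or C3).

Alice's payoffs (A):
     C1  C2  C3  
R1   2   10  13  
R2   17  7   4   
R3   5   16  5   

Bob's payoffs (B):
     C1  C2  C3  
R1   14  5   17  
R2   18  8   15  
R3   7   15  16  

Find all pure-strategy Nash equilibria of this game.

A profile is a Nash equilibrium when each player is best-responding to the other.
Alice's best responses — vs C1: R2 (payoff 17); vs C2: R3 (payoff 16); vs C3: R1 (payoff 13).
Bob's best responses — vs R1: C3 (payoff 17); vs R2: C1 (payoff 18); vs R3: C3 (payoff 16).
Mutual best responses occur at (R1, C3) and (R2, C1); at each, neither player gains by switching.

(R1, C3) and (R2, C1)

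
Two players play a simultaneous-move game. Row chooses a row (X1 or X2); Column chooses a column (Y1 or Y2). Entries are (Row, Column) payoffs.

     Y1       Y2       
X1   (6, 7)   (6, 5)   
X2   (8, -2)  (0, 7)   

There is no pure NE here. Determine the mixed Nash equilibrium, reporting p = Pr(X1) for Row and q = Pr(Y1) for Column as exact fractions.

In a mixed NE each player is indifferent between their pure strategies, so the opponent's mix sets the indifference.
Column indifferent between Y1 and Y2: p·7 + (1−p)·(-2) = p·5 + (1−p)·7 ⟹ (-2) + 9p = 7 + (-2)p ⟹ p = 9/11.
Row indifferent between X1 and X2: q·6 + (1−q)·6 = q·8 + (1−q)·0 ⟹ 6 + 0q = 0 + 8q ⟹ q = 3/4.

p = 9/11, q = 3/4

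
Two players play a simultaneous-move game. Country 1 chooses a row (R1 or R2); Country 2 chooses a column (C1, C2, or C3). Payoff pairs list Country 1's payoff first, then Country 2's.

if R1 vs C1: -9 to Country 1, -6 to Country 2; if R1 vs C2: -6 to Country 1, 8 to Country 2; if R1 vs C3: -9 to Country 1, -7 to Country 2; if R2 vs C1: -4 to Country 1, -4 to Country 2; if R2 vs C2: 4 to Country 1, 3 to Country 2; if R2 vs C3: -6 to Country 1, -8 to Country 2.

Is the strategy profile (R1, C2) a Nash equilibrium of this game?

No

Holding Country 2 at C2: Country 1 gets -6 from R1 but could get 4 by switching to R2. Country 1 has a profitable deviation.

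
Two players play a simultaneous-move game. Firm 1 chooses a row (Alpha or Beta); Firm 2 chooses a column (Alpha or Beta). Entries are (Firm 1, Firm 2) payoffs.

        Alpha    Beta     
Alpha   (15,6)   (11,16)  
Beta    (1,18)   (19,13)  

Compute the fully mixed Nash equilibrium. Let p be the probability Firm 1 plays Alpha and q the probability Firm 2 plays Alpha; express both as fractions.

p = 1/3, q = 4/11

Each player's mixing probability is pinned down by making the *other* player indifferent.
Firm 2 indifferent between Alpha and Beta: p·6 + (1−p)·18 = p·16 + (1−p)·13 ⟹ 18 + (-12)p = 13 + 3p ⟹ p = 1/3.
Firm 1 indifferent between Alpha and Beta: q·15 + (1−q)·11 = q·1 + (1−q)·19 ⟹ 11 + 4q = 19 + (-18)q ⟹ q = 4/11.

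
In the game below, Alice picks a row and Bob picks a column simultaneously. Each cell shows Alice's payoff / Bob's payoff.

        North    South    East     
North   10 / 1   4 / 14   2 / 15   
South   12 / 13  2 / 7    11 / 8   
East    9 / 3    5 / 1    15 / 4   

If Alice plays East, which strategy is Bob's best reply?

East

With Alice fixed at East, Bob's payoffs are: North → 3, South → 1, East → 4.
The maximum is 4, achieved by East.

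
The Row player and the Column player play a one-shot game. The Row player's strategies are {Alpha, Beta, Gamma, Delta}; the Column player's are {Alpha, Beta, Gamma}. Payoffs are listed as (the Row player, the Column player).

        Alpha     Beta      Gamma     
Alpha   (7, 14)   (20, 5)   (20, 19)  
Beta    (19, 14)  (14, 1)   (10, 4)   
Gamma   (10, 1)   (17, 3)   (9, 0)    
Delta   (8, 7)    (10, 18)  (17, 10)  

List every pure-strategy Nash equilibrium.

(Alpha, Gamma) and (Beta, Alpha)

A profile is a Nash equilibrium when each player is best-responding to the other.
The Row player's best responses — vs Alpha: Beta (payoff 19); vs Beta: Alpha (payoff 20); vs Gamma: Alpha (payoff 20).
The Column player's best responses — vs Alpha: Gamma (payoff 19); vs Beta: Alpha (payoff 14); vs Gamma: Beta (payoff 3); vs Delta: Beta (payoff 18).
Mutual best responses occur at (Alpha, Gamma) and (Beta, Alpha); at each, neither player gains by switching.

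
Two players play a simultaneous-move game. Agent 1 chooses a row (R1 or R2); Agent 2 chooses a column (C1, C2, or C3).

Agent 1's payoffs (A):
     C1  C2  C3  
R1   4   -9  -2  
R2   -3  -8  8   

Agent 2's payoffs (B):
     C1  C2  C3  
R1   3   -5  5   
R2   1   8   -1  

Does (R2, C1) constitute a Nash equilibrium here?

No

Holding Agent 2 at C1: Agent 1 gets -3 from R2 but could get 4 by switching to R1. Agent 1 has a profitable deviation.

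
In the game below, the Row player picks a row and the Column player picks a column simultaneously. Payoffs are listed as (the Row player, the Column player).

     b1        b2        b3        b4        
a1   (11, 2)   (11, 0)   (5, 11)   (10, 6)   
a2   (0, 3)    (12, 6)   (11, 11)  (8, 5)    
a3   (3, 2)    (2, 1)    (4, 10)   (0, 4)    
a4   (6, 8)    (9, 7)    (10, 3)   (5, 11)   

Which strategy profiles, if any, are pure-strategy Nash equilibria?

Find each player's best response to every opponent strategy; NE are the intersections.
The Row player's best responses — vs b1: a1 (payoff 11); vs b2: a2 (payoff 12); vs b3: a2 (payoff 11); vs b4: a1 (payoff 10).
The Column player's best responses — vs a1: b3 (payoff 11); vs a2: b3 (payoff 11); vs a3: b3 (payoff 10); vs a4: b4 (payoff 11).
The only mutual best response is (a2, b3); neither player gains by switching there.

(a2, b3)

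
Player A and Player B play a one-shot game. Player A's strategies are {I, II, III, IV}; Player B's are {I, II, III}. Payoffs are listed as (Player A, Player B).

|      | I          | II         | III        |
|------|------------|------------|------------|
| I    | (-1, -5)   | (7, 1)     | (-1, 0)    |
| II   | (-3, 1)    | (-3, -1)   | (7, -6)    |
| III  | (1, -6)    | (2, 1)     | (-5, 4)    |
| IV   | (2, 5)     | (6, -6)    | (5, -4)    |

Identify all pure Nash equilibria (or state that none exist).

(I, II) and (IV, I)

Check mutual best responses: a cell is a NE iff neither player can gain by unilaterally deviating.
Player A's best responses — vs I: IV (payoff 2); vs II: I (payoff 7); vs III: II (payoff 7).
Player B's best responses — vs I: II (payoff 1); vs II: I (payoff 1); vs III: III (payoff 4); vs IV: I (payoff 5).
Mutual best responses occur at (I, II) and (IV, I); at each, neither player gains by switching.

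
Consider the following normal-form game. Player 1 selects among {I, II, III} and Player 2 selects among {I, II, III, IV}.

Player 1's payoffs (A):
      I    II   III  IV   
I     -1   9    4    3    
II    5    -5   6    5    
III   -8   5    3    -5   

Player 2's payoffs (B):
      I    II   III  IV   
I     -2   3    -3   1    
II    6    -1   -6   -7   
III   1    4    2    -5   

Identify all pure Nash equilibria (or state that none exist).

Check mutual best responses: a cell is a NE iff neither player can gain by unilaterally deviating.
Player 1's best responses — vs I: II (payoff 5); vs II: I (payoff 9); vs III: II (payoff 6); vs IV: II (payoff 5).
Player 2's best responses — vs I: II (payoff 3); vs II: I (payoff 6); vs III: II (payoff 4).
Mutual best responses occur at (I, II) and (II, I); at each, neither player gains by switching.

(I, II) and (II, I)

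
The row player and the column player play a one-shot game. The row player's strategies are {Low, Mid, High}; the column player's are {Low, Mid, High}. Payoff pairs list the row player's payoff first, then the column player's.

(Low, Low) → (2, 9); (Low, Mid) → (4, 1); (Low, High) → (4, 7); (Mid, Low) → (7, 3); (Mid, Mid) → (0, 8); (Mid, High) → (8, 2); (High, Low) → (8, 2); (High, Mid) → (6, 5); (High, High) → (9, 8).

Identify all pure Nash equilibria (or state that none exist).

(High, High)

A profile is a Nash equilibrium when each player is best-responding to the other.
The row player's best responses — vs Low: High (payoff 8); vs Mid: High (payoff 6); vs High: High (payoff 9).
The column player's best responses — vs Low: Low (payoff 9); vs Mid: Mid (payoff 8); vs High: High (payoff 8).
The only mutual best response is (High, High); neither player gains by switching there.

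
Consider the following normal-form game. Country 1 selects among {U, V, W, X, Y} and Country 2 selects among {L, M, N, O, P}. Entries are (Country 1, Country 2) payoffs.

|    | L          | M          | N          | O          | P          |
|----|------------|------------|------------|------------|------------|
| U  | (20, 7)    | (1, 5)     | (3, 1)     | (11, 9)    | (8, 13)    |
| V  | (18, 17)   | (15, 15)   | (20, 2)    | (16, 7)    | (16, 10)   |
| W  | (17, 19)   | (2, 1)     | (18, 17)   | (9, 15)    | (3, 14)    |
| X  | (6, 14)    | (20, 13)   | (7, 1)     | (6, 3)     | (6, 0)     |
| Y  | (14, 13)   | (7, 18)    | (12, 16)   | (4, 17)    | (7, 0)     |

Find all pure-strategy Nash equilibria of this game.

No pure-strategy Nash equilibrium

Find each player's best response to every opponent strategy; NE are the intersections.
Country 1's best responses — vs L: U (payoff 20); vs M: X (payoff 20); vs N: V (payoff 20); vs O: V (payoff 16); vs P: V (payoff 16).
Country 2's best responses — vs U: P (payoff 13); vs V: L (payoff 17); vs W: L (payoff 19); vs X: L (payoff 14); vs Y: M (payoff 18).
No cell has both players best-responding. For instance, Country 1's best reply to L is U, but against U Country 2 prefers P over L.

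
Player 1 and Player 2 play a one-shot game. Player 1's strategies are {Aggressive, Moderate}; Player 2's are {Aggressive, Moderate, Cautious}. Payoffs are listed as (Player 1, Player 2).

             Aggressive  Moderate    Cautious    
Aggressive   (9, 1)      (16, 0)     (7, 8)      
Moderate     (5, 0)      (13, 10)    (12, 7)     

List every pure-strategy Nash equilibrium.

A profile is a Nash equilibrium when each player is best-responding to the other.
Player 1's best responses — vs Aggressive: Aggressive (payoff 9); vs Moderate: Aggressive (payoff 16); vs Cautious: Moderate (payoff 12).
Player 2's best responses — vs Aggressive: Cautious (payoff 8); vs Moderate: Moderate (payoff 10).
No cell has both players best-responding. For instance, Player 1's best reply to Cautious is Moderate, but against Moderate Player 2 prefers Moderate over Cautious.

There is no pure-strategy Nash equilibrium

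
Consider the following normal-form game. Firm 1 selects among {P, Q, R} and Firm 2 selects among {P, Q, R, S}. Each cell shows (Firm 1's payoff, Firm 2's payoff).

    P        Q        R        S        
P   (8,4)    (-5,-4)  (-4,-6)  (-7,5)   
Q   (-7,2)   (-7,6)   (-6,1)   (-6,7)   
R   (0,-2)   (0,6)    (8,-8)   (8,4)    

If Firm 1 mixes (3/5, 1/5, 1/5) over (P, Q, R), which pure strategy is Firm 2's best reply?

Compute Firm 2's expected payoff from each pure strategy against the given mix.
P: (3/5)·4 + (1/5)·2 + (1/5)·(-2) = 12/5
Q: (3/5)·(-4) + (1/5)·6 + (1/5)·6 = 0
R: (3/5)·(-6) + (1/5)·1 + (1/5)·(-8) = -5
S: (3/5)·5 + (1/5)·7 + (1/5)·4 = 26/5
Highest expected payoff is 26/5, from S.

S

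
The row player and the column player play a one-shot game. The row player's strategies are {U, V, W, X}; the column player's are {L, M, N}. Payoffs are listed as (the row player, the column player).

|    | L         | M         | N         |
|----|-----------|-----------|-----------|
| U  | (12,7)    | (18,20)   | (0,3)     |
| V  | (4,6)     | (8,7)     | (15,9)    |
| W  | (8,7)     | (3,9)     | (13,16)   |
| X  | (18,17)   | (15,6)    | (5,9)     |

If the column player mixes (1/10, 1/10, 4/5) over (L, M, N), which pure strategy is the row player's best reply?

V

Compute the row player's expected payoff from each pure strategy against the given mix.
U: (1/10)·12 + (1/10)·18 + (4/5)·0 = 3
V: (1/10)·4 + (1/10)·8 + (4/5)·15 = 66/5
W: (1/10)·8 + (1/10)·3 + (4/5)·13 = 23/2
X: (1/10)·18 + (1/10)·15 + (4/5)·5 = 73/10
Highest expected payoff is 66/5, from V.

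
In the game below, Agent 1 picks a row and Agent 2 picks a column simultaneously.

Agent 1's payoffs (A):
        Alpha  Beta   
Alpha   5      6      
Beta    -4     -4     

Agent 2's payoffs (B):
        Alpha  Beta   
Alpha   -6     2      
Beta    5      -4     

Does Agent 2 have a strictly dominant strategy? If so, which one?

A strategy is strictly dominant if it gives Agent 2 a strictly higher payoff than every other strategy, against every choice by the opponent.
Alpha is not dominant: against Alpha, Beta gives 2 > -6.
Beta is not dominant: against Beta, Alpha gives 5 > -4.
No single strategy is best against every opponent action.

None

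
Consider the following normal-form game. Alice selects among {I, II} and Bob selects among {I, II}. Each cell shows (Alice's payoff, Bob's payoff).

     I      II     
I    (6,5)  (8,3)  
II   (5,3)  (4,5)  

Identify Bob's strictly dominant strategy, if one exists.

A strategy is strictly dominant if it gives Bob a strictly higher payoff than every other strategy, against every choice by the opponent.
I is not dominant: against II, II gives 5 > 3.
II is not dominant: against I, I gives 5 > 3.
No single strategy is best against every opponent action.

No strictly dominant strategy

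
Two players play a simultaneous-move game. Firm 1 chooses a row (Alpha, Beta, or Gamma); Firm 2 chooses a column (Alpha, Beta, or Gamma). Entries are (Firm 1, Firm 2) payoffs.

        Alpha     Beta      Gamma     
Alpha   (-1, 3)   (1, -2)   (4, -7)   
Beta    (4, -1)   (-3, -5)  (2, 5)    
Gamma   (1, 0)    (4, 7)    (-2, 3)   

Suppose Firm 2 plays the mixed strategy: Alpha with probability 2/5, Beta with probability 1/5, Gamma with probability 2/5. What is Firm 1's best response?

Beta

Compute Firm 1's expected payoff from each pure strategy against the given mix.
Alpha: (2/5)·(-1) + (1/5)·1 + (2/5)·4 = 7/5
Beta: (2/5)·4 + (1/5)·(-3) + (2/5)·2 = 9/5
Gamma: (2/5)·1 + (1/5)·4 + (2/5)·(-2) = 2/5
Highest expected payoff is 9/5, from Beta.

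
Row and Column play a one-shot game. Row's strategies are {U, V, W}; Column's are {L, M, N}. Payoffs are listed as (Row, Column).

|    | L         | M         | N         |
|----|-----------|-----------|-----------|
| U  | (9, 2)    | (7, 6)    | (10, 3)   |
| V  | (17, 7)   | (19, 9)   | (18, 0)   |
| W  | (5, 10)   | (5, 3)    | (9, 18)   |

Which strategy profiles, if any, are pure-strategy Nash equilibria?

Find each player's best response to every opponent strategy; NE are the intersections.
Row's best responses — vs L: V (payoff 17); vs M: V (payoff 19); vs N: V (payoff 18).
Column's best responses — vs U: M (payoff 6); vs V: M (payoff 9); vs W: N (payoff 18).
The only mutual best response is (V, M); neither player gains by switching there.

(V, M)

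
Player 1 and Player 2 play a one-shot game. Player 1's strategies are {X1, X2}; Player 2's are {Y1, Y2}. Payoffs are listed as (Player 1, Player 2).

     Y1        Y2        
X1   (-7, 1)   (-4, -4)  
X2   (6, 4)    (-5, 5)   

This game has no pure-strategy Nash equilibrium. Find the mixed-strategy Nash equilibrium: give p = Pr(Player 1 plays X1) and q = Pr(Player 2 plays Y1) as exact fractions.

p = 1/6, q = 1/14

In a mixed NE each player is indifferent between their pure strategies, so the opponent's mix sets the indifference.
Player 2 indifferent between Y1 and Y2: p·1 + (1−p)·4 = p·(-4) + (1−p)·5 ⟹ 4 + (-3)p = 5 + (-9)p ⟹ p = 1/6.
Player 1 indifferent between X1 and X2: q·(-7) + (1−q)·(-4) = q·6 + (1−q)·(-5) ⟹ (-4) + (-3)q = (-5) + 11q ⟹ q = 1/14.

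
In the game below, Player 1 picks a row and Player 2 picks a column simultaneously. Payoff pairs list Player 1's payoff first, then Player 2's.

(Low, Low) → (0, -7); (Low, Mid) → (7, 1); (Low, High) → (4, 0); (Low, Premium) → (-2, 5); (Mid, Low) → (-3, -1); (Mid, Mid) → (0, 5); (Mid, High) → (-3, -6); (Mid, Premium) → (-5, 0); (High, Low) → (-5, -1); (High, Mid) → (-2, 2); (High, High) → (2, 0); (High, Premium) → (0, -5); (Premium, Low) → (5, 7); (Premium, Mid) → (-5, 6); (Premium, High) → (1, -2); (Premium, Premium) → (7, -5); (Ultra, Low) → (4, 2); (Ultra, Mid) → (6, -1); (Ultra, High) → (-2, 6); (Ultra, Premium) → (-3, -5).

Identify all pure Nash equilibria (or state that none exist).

(Premium, Low)

Check mutual best responses: a cell is a NE iff neither player can gain by unilaterally deviating.
Player 1's best responses — vs Low: Premium (payoff 5); vs Mid: Low (payoff 7); vs High: Low (payoff 4); vs Premium: Premium (payoff 7).
Player 2's best responses — vs Low: Premium (payoff 5); vs Mid: Mid (payoff 5); vs High: Mid (payoff 2); vs Premium: Low (payoff 7); vs Ultra: High (payoff 6).
The only mutual best response is (Premium, Low); neither player gains by switching there.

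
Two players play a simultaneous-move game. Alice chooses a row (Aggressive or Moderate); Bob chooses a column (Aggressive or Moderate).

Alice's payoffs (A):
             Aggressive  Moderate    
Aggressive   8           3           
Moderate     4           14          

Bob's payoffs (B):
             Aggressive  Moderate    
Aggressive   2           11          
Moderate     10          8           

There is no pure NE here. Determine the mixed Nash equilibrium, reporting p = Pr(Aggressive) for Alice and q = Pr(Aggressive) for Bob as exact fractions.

p = 2/11, q = 11/15

Each player's mixing probability is pinned down by making the *other* player indifferent.
Bob indifferent between Aggressive and Moderate: p·2 + (1−p)·10 = p·11 + (1−p)·8 ⟹ 10 + (-8)p = 8 + 3p ⟹ p = 2/11.
Alice indifferent between Aggressive and Moderate: q·8 + (1−q)·3 = q·4 + (1−q)·14 ⟹ 3 + 5q = 14 + (-10)q ⟹ q = 11/15.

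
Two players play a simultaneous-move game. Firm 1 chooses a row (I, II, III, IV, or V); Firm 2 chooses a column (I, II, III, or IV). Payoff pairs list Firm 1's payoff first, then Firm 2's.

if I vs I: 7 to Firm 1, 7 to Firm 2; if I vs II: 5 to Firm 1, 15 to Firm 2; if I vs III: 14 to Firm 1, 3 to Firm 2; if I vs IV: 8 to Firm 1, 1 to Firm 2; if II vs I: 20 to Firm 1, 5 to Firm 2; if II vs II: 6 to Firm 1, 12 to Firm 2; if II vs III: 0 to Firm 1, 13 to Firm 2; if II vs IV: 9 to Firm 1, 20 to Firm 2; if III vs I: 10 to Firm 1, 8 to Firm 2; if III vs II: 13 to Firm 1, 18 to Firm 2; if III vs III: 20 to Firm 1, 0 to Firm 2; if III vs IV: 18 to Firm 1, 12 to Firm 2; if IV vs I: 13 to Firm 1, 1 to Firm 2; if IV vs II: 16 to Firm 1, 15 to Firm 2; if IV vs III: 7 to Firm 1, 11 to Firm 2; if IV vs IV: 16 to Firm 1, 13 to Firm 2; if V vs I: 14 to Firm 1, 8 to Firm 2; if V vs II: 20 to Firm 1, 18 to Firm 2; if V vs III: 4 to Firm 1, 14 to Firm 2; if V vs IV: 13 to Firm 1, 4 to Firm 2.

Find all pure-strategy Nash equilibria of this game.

A profile is a Nash equilibrium when each player is best-responding to the other.
Firm 1's best responses — vs I: II (payoff 20); vs II: V (payoff 20); vs III: III (payoff 20); vs IV: III (payoff 18).
Firm 2's best responses — vs I: II (payoff 15); vs II: IV (payoff 20); vs III: II (payoff 18); vs IV: II (payoff 15); vs V: II (payoff 18).
The only mutual best response is (V, II); neither player gains by switching there.

(V, II)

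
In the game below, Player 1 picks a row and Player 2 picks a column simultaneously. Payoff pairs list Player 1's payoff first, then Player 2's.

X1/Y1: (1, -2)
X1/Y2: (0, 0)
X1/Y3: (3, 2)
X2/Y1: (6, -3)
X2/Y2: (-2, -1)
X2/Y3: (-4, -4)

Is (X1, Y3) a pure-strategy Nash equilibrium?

Holding Player 2 at Y3: Player 1 gets 3 from X1, versus -4 from X2. No profitable deviation for Player 1.
Holding Player 1 at X1: Player 2 gets 2 from Y3, versus -2 from Y1, 0 from Y2. No profitable deviation for Player 2 either.

Yes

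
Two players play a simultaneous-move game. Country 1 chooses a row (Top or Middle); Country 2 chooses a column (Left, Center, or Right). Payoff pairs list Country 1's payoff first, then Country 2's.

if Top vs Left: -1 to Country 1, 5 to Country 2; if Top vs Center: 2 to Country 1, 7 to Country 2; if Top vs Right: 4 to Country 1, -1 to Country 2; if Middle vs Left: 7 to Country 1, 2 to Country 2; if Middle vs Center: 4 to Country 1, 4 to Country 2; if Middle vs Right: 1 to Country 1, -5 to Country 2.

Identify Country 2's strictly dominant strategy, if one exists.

Center

A strategy is strictly dominant if it gives Country 2 a strictly higher payoff than every other strategy, against every choice by the opponent.
Center strictly dominates: vs Top: 7 > each of {5, -1}; vs Middle: 4 > each of {2, -5}.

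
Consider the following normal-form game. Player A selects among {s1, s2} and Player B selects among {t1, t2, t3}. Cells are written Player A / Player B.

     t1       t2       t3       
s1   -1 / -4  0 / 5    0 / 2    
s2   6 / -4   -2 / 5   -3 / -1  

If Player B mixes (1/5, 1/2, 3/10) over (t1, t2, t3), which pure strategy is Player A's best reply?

s1

Compute Player A's expected payoff from each pure strategy against the given mix.
s1: (1/5)·(-1) + (1/2)·0 + (3/10)·0 = -1/5
s2: (1/5)·6 + (1/2)·(-2) + (3/10)·(-3) = -7/10
Highest expected payoff is -1/5, from s1.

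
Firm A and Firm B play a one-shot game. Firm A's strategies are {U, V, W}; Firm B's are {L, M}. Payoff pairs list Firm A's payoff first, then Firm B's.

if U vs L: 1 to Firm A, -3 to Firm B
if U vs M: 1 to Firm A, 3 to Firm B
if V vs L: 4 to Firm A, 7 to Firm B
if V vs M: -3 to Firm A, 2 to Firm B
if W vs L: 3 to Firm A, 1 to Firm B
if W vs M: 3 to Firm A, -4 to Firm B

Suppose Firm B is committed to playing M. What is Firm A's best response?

With Firm B fixed at M, Firm A's payoffs are: U → 1, V → -3, W → 3.
The maximum is 3, achieved by W.

W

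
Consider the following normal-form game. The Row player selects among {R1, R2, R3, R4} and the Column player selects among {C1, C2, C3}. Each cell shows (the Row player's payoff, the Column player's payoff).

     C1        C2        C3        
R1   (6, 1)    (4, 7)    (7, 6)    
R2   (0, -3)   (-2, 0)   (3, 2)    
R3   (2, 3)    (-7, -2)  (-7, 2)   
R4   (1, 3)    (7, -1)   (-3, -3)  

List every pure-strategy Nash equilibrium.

None

Find each player's best response to every opponent strategy; NE are the intersections.
The Row player's best responses — vs C1: R1 (payoff 6); vs C2: R4 (payoff 7); vs C3: R1 (payoff 7).
The Column player's best responses — vs R1: C2 (payoff 7); vs R2: C3 (payoff 2); vs R3: C1 (payoff 3); vs R4: C1 (payoff 3).
No cell has both players best-responding. For instance, the Row player's best reply to C3 is R1, but against R1 the Column player prefers C2 over C3.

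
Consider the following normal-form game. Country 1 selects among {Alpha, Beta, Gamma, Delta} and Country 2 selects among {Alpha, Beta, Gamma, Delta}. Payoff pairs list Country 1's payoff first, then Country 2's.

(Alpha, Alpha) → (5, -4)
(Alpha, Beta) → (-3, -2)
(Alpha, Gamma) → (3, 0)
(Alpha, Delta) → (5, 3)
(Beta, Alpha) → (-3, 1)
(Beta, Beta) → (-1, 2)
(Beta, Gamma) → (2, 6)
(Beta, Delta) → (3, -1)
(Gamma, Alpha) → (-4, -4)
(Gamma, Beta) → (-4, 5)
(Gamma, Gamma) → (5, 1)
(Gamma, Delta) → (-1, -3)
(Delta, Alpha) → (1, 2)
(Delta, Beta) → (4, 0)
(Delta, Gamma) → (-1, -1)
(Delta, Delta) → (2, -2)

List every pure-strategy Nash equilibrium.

A profile is a Nash equilibrium when each player is best-responding to the other.
Country 1's best responses — vs Alpha: Alpha (payoff 5); vs Beta: Delta (payoff 4); vs Gamma: Gamma (payoff 5); vs Delta: Alpha (payoff 5).
Country 2's best responses — vs Alpha: Delta (payoff 3); vs Beta: Gamma (payoff 6); vs Gamma: Beta (payoff 5); vs Delta: Alpha (payoff 2).
The only mutual best response is (Alpha, Delta); neither player gains by switching there.

(Alpha, Delta)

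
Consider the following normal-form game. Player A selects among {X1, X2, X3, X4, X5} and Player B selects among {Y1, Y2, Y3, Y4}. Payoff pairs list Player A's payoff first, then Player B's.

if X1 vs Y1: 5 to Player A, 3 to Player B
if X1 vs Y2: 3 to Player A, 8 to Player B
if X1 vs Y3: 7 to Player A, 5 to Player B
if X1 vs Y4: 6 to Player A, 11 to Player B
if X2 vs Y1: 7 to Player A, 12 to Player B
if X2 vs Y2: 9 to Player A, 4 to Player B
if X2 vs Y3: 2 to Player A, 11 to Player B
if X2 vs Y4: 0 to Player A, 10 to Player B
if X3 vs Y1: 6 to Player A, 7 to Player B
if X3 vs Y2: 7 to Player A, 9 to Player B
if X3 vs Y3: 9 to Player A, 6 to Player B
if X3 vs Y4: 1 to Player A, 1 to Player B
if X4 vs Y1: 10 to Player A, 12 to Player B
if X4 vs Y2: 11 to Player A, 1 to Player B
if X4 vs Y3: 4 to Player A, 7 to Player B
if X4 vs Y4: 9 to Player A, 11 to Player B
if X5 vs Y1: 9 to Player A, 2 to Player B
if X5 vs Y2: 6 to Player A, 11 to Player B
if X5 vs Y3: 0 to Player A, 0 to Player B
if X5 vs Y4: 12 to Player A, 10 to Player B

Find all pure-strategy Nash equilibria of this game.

(X4, Y1)

A profile is a Nash equilibrium when each player is best-responding to the other.
Player A's best responses — vs Y1: X4 (payoff 10); vs Y2: X4 (payoff 11); vs Y3: X3 (payoff 9); vs Y4: X5 (payoff 12).
Player B's best responses — vs X1: Y4 (payoff 11); vs X2: Y1 (payoff 12); vs X3: Y2 (payoff 9); vs X4: Y1 (payoff 12); vs X5: Y2 (payoff 11).
The only mutual best response is (X4, Y1); neither player gains by switching there.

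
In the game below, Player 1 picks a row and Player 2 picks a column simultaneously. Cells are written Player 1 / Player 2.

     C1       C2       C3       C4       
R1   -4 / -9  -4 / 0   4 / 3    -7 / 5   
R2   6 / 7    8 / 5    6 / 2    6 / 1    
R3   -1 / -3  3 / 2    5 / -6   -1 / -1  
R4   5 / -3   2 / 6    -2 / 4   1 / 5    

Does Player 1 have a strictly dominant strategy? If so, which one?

R2

A strategy is strictly dominant if it gives Player 1 a strictly higher payoff than every other strategy, against every choice by the opponent.
R2 strictly dominates: vs C1: 6 > each of {-4, -1, 5}; vs C2: 8 > each of {-4, 3, 2}; vs C3: 6 > each of {4, 5, -2}; vs C4: 6 > each of {-7, -1, 1}.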